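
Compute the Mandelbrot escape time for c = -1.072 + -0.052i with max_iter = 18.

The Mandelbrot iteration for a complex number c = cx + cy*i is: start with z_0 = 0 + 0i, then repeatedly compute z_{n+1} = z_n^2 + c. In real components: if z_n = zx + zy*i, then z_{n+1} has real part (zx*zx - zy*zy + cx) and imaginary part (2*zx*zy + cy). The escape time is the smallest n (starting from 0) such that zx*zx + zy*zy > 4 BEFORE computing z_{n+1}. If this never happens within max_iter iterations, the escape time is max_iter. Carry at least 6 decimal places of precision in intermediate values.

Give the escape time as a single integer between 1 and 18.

Answer: 18

Derivation:
z_0 = 0 + 0i, c = -1.0720 + -0.0520i
Iter 1: z = -1.0720 + -0.0520i, |z|^2 = 1.1519
Iter 2: z = 0.0745 + 0.0595i, |z|^2 = 0.0091
Iter 3: z = -1.0700 + -0.0431i, |z|^2 = 1.1467
Iter 4: z = 0.0710 + 0.0403i, |z|^2 = 0.0067
Iter 5: z = -1.0686 + -0.0463i, |z|^2 = 1.1440
Iter 6: z = 0.0677 + 0.0469i, |z|^2 = 0.0068
Iter 7: z = -1.0696 + -0.0456i, |z|^2 = 1.1462
Iter 8: z = 0.0700 + 0.0457i, |z|^2 = 0.0070
Iter 9: z = -1.0692 + -0.0456i, |z|^2 = 1.1452
Iter 10: z = 0.0691 + 0.0455i, |z|^2 = 0.0068
Iter 11: z = -1.0693 + -0.0457i, |z|^2 = 1.1455
Iter 12: z = 0.0693 + 0.0458i, |z|^2 = 0.0069
Iter 13: z = -1.0693 + -0.0457i, |z|^2 = 1.1455
Iter 14: z = 0.0693 + 0.0456i, |z|^2 = 0.0069
Iter 15: z = -1.0693 + -0.0457i, |z|^2 = 1.1454
Iter 16: z = 0.0693 + 0.0457i, |z|^2 = 0.0069
Iter 17: z = -1.0693 + -0.0457i, |z|^2 = 1.1455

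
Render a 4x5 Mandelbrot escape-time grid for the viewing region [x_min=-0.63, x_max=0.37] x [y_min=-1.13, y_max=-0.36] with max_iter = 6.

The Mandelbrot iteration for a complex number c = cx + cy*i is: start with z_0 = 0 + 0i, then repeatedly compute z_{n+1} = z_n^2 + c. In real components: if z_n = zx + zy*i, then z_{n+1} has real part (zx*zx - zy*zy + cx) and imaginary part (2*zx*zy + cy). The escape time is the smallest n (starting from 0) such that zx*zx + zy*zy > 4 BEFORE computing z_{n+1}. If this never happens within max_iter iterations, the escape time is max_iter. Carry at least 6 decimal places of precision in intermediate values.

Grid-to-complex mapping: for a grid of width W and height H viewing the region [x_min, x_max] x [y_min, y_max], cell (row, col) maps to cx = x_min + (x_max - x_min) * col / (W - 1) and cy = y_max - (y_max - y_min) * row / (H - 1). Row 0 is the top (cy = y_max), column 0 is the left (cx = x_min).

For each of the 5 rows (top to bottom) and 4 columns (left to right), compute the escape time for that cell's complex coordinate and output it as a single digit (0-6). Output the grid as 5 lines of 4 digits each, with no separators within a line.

(row=0, col=0): c = -0.6300 + -0.3600i → escape time 6
(row=0, col=1): c = -0.2967 + -0.3600i → escape time 6
(row=0, col=2): c = 0.0367 + -0.3600i → escape time 6
(row=0, col=3): c = 0.3700 + -0.3600i → escape time 6
(row=1, col=0): c = -0.6300 + -0.5525i → escape time 6
(row=1, col=1): c = -0.2967 + -0.5525i → escape time 6
(row=1, col=2): c = 0.0367 + -0.5525i → escape time 6
(row=1, col=3): c = 0.3700 + -0.5525i → escape time 6
(row=2, col=0): c = -0.6300 + -0.7450i → escape time 5
(row=2, col=1): c = -0.2967 + -0.7450i → escape time 6
(row=2, col=2): c = 0.0367 + -0.7450i → escape time 6
(row=2, col=3): c = 0.3700 + -0.7450i → escape time 5
(row=3, col=0): c = -0.6300 + -0.9375i → escape time 4
(row=3, col=1): c = -0.2967 + -0.9375i → escape time 5
(row=3, col=2): c = 0.0367 + -0.9375i → escape time 6
(row=3, col=3): c = 0.3700 + -0.9375i → escape time 3
(row=4, col=0): c = -0.6300 + -1.1300i → escape time 3
(row=4, col=1): c = -0.2967 + -1.1300i → escape time 4
(row=4, col=2): c = 0.0367 + -1.1300i → escape time 4
(row=4, col=3): c = 0.3700 + -1.1300i → escape time 2

Answer: 6666
6666
5665
4563
3442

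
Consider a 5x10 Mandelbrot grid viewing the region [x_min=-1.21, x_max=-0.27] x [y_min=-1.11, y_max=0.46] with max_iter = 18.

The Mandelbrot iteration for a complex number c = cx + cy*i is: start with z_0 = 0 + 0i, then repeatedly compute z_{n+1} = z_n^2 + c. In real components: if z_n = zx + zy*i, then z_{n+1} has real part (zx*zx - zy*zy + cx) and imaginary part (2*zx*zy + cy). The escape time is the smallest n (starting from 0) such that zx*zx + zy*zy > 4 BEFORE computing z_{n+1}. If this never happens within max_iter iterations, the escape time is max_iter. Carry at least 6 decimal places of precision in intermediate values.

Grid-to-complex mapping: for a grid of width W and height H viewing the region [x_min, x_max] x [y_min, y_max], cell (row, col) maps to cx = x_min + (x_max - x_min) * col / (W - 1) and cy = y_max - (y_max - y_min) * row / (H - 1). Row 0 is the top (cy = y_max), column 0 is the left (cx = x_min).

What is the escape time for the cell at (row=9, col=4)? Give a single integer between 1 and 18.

z_0 = 0 + 0i, c = -0.2700 + -1.1100i
Iter 1: z = -0.2700 + -1.1100i, |z|^2 = 1.3050
Iter 2: z = -1.4292 + -0.5106i, |z|^2 = 2.3033
Iter 3: z = 1.5119 + 0.3495i, |z|^2 = 2.4080
Iter 4: z = 1.8937 + -0.0532i, |z|^2 = 3.5889
Iter 5: z = 3.3132 + -1.3114i, |z|^2 = 12.6974
Escaped at iteration 5

Answer: 5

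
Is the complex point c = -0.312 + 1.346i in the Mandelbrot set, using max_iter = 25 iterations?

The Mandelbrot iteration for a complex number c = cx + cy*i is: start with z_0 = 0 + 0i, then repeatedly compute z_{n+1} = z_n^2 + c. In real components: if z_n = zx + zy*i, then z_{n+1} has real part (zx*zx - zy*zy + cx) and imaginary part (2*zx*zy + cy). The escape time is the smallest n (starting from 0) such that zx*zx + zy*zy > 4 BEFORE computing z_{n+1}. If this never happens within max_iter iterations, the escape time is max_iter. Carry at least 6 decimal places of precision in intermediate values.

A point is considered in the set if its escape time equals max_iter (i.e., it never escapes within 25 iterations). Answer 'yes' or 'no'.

Answer: no

Derivation:
z_0 = 0 + 0i, c = -0.3120 + 1.3460i
Iter 1: z = -0.3120 + 1.3460i, |z|^2 = 1.9091
Iter 2: z = -2.0264 + 0.5061i, |z|^2 = 4.3623
Escaped at iteration 2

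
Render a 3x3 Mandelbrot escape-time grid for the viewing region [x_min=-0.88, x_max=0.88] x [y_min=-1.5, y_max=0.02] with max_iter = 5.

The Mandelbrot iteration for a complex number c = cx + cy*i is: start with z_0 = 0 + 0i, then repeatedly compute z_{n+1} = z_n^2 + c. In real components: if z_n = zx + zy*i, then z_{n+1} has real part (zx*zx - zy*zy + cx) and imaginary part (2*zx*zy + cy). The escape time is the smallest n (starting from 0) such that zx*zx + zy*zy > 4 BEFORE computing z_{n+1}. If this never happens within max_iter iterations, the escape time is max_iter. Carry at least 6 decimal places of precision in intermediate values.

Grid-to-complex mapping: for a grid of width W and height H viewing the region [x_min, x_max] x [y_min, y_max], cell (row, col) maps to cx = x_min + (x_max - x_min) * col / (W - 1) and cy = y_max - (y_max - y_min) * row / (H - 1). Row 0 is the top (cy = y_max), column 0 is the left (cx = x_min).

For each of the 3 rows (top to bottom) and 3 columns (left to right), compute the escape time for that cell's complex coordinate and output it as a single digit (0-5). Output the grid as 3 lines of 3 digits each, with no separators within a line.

Answer: 553
452
222

Derivation:
(row=0, col=0): c = -0.8800 + 0.0200i → escape time 5
(row=0, col=1): c = 0.0000 + 0.0200i → escape time 5
(row=0, col=2): c = 0.8800 + 0.0200i → escape time 3
(row=1, col=0): c = -0.8800 + -0.7400i → escape time 4
(row=1, col=1): c = 0.0000 + -0.7400i → escape time 5
(row=1, col=2): c = 0.8800 + -0.7400i → escape time 2
(row=2, col=0): c = -0.8800 + -1.5000i → escape time 2
(row=2, col=1): c = 0.0000 + -1.5000i → escape time 2
(row=2, col=2): c = 0.8800 + -1.5000i → escape time 2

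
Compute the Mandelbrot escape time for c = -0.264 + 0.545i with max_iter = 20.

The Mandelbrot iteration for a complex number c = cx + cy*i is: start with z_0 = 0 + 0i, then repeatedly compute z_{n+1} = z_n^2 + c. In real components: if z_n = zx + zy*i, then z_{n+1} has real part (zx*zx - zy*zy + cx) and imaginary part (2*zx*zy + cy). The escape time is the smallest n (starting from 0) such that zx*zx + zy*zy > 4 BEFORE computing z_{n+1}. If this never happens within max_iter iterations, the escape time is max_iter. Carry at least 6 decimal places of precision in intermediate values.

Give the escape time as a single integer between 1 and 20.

Answer: 20

Derivation:
z_0 = 0 + 0i, c = -0.2640 + 0.5450i
Iter 1: z = -0.2640 + 0.5450i, |z|^2 = 0.3667
Iter 2: z = -0.4913 + 0.2572i, |z|^2 = 0.3076
Iter 3: z = -0.0888 + 0.2922i, |z|^2 = 0.0933
Iter 4: z = -0.3415 + 0.4931i, |z|^2 = 0.3598
Iter 5: z = -0.3905 + 0.2082i, |z|^2 = 0.1959
Iter 6: z = -0.1548 + 0.3824i, |z|^2 = 0.1702
Iter 7: z = -0.3863 + 0.4266i, |z|^2 = 0.3312
Iter 8: z = -0.2968 + 0.2155i, |z|^2 = 0.1345
Iter 9: z = -0.2223 + 0.4171i, |z|^2 = 0.2234
Iter 10: z = -0.3885 + 0.3595i, |z|^2 = 0.2802
Iter 11: z = -0.2423 + 0.2656i, |z|^2 = 0.1293
Iter 12: z = -0.2758 + 0.4163i, |z|^2 = 0.2494
Iter 13: z = -0.3612 + 0.3153i, |z|^2 = 0.2299
Iter 14: z = -0.2330 + 0.3172i, |z|^2 = 0.1549
Iter 15: z = -0.3103 + 0.3972i, |z|^2 = 0.2541
Iter 16: z = -0.3255 + 0.2985i, |z|^2 = 0.1950
Iter 17: z = -0.2472 + 0.3507i, |z|^2 = 0.1841
Iter 18: z = -0.3259 + 0.3716i, |z|^2 = 0.2443
Iter 19: z = -0.2959 + 0.3028i, |z|^2 = 0.1792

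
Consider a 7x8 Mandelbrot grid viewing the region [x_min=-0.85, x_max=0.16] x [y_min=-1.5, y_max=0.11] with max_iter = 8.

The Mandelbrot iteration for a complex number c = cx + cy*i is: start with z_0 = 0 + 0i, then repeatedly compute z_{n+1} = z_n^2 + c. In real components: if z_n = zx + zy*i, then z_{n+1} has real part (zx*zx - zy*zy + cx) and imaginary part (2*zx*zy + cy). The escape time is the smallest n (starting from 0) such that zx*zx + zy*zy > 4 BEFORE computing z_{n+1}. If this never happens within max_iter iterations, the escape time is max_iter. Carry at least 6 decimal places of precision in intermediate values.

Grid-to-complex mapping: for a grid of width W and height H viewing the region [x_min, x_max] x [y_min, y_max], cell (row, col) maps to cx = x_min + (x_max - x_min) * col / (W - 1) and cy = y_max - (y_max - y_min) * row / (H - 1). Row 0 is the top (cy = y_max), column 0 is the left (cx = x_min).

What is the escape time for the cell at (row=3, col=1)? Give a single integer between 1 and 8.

Answer: 7

Derivation:
z_0 = 0 + 0i, c = -0.6817 + -0.5800i
Iter 1: z = -0.6817 + -0.5800i, |z|^2 = 0.8011
Iter 2: z = -0.5534 + 0.2107i, |z|^2 = 0.3507
Iter 3: z = -0.4198 + -0.8132i, |z|^2 = 0.8376
Iter 4: z = -1.1668 + 0.1028i, |z|^2 = 1.3719
Iter 5: z = 0.6691 + -0.8200i, |z|^2 = 1.1201
Iter 6: z = -0.9063 + -1.6773i, |z|^2 = 3.6348
Iter 7: z = -2.6736 + 2.4604i, |z|^2 = 13.2015
Escaped at iteration 7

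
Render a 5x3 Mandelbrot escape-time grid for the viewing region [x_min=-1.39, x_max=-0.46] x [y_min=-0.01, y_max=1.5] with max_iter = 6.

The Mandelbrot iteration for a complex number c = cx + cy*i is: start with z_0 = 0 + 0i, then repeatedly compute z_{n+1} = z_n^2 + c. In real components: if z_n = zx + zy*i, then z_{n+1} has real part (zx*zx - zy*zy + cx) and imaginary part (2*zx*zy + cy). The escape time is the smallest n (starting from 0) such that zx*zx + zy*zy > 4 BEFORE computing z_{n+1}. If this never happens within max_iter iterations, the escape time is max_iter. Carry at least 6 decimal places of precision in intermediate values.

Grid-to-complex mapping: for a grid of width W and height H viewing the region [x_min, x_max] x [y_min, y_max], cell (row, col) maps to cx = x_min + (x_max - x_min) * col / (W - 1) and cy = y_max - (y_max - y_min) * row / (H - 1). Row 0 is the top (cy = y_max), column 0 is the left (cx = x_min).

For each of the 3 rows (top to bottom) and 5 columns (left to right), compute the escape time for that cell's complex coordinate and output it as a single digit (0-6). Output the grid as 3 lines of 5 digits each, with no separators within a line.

(row=0, col=0): c = -1.3900 + 1.5000i → escape time 1
(row=0, col=1): c = -1.1575 + 1.5000i → escape time 2
(row=0, col=2): c = -0.9250 + 1.5000i → escape time 2
(row=0, col=3): c = -0.6925 + 1.5000i → escape time 2
(row=0, col=4): c = -0.4600 + 1.5000i → escape time 2
(row=1, col=0): c = -1.3900 + 0.7450i → escape time 3
(row=1, col=1): c = -1.1575 + 0.7450i → escape time 3
(row=1, col=2): c = -0.9250 + 0.7450i → escape time 4
(row=1, col=3): c = -0.6925 + 0.7450i → escape time 4
(row=1, col=4): c = -0.4600 + 0.7450i → escape time 6
(row=2, col=0): c = -1.3900 + -0.0100i → escape time 6
(row=2, col=1): c = -1.1575 + -0.0100i → escape time 6
(row=2, col=2): c = -0.9250 + -0.0100i → escape time 6
(row=2, col=3): c = -0.6925 + -0.0100i → escape time 6
(row=2, col=4): c = -0.4600 + -0.0100i → escape time 6

Answer: 12222
33446
66666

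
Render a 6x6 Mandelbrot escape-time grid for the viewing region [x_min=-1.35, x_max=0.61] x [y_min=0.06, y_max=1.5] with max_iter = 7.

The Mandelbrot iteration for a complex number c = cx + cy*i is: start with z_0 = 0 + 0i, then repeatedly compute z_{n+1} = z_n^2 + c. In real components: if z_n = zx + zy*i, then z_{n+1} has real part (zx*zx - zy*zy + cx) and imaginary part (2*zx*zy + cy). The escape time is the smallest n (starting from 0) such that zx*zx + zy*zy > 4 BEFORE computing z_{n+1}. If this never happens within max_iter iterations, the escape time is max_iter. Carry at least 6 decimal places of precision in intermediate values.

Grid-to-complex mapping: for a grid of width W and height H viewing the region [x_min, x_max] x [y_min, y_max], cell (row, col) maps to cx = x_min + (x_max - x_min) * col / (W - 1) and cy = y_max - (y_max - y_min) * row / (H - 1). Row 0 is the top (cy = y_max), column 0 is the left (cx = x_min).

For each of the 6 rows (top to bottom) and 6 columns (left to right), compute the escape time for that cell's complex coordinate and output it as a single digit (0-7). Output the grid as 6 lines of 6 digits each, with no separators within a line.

Answer: 122222
233322
334742
347773
677774
777774

Derivation:
(row=0, col=0): c = -1.3500 + 1.5000i → escape time 1
(row=0, col=1): c = -0.9580 + 1.5000i → escape time 2
(row=0, col=2): c = -0.5660 + 1.5000i → escape time 2
(row=0, col=3): c = -0.1740 + 1.5000i → escape time 2
(row=0, col=4): c = 0.2180 + 1.5000i → escape time 2
(row=0, col=5): c = 0.6100 + 1.5000i → escape time 2
(row=1, col=0): c = -1.3500 + 1.2120i → escape time 2
(row=1, col=1): c = -0.9580 + 1.2120i → escape time 3
(row=1, col=2): c = -0.5660 + 1.2120i → escape time 3
(row=1, col=3): c = -0.1740 + 1.2120i → escape time 3
(row=1, col=4): c = 0.2180 + 1.2120i → escape time 2
(row=1, col=5): c = 0.6100 + 1.2120i → escape time 2
(row=2, col=0): c = -1.3500 + 0.9240i → escape time 3
(row=2, col=1): c = -0.9580 + 0.9240i → escape time 3
(row=2, col=2): c = -0.5660 + 0.9240i → escape time 4
(row=2, col=3): c = -0.1740 + 0.9240i → escape time 7
(row=2, col=4): c = 0.2180 + 0.9240i → escape time 4
(row=2, col=5): c = 0.6100 + 0.9240i → escape time 2
(row=3, col=0): c = -1.3500 + 0.6360i → escape time 3
(row=3, col=1): c = -0.9580 + 0.6360i → escape time 4
(row=3, col=2): c = -0.5660 + 0.6360i → escape time 7
(row=3, col=3): c = -0.1740 + 0.6360i → escape time 7
(row=3, col=4): c = 0.2180 + 0.6360i → escape time 7
(row=3, col=5): c = 0.6100 + 0.6360i → escape time 3
(row=4, col=0): c = -1.3500 + 0.3480i → escape time 6
(row=4, col=1): c = -0.9580 + 0.3480i → escape time 7
(row=4, col=2): c = -0.5660 + 0.3480i → escape time 7
(row=4, col=3): c = -0.1740 + 0.3480i → escape time 7
(row=4, col=4): c = 0.2180 + 0.3480i → escape time 7
(row=4, col=5): c = 0.6100 + 0.3480i → escape time 4
(row=5, col=0): c = -1.3500 + 0.0600i → escape time 7
(row=5, col=1): c = -0.9580 + 0.0600i → escape time 7
(row=5, col=2): c = -0.5660 + 0.0600i → escape time 7
(row=5, col=3): c = -0.1740 + 0.0600i → escape time 7
(row=5, col=4): c = 0.2180 + 0.0600i → escape time 7
(row=5, col=5): c = 0.6100 + 0.0600i → escape time 4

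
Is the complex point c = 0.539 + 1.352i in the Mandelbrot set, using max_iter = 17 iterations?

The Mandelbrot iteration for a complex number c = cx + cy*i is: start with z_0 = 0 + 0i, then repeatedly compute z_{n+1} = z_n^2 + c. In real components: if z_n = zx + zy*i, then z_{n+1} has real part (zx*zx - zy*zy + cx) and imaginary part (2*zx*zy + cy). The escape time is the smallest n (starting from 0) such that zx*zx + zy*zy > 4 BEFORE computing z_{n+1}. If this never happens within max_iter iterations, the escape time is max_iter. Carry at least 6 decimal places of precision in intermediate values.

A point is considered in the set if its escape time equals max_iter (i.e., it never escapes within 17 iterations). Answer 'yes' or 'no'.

z_0 = 0 + 0i, c = 0.5390 + 1.3520i
Iter 1: z = 0.5390 + 1.3520i, |z|^2 = 2.1184
Iter 2: z = -0.9984 + 2.8095i, |z|^2 = 8.8898
Escaped at iteration 2

Answer: no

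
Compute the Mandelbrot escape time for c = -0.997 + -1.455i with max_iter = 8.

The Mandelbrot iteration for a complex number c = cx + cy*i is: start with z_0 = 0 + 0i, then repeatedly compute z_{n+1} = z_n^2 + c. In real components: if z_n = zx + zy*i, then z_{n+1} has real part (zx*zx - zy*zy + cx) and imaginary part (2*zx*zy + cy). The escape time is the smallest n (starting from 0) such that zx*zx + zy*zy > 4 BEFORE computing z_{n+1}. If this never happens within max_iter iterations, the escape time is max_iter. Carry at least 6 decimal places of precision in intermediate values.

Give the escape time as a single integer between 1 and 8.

Answer: 2

Derivation:
z_0 = 0 + 0i, c = -0.9970 + -1.4550i
Iter 1: z = -0.9970 + -1.4550i, |z|^2 = 3.1110
Iter 2: z = -2.1200 + 1.4463i, |z|^2 = 6.5862
Escaped at iteration 2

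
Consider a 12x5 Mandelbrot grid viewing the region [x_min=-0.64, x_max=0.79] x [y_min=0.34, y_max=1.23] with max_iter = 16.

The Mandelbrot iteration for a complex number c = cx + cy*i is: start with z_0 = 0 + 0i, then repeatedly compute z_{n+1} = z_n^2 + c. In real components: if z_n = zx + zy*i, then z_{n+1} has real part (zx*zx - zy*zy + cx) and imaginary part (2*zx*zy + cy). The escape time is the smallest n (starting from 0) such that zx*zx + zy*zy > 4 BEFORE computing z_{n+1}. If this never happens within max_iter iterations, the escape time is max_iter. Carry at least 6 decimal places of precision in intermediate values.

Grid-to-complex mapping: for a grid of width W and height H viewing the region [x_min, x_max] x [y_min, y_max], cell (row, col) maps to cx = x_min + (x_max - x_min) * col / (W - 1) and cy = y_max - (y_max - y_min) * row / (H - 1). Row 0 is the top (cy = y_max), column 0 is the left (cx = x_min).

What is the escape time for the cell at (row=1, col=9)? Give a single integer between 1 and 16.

Answer: 2

Derivation:
z_0 = 0 + 0i, c = 0.5300 + 1.0075i
Iter 1: z = 0.5300 + 1.0075i, |z|^2 = 1.2960
Iter 2: z = -0.2042 + 2.0755i, |z|^2 = 4.3492
Escaped at iteration 2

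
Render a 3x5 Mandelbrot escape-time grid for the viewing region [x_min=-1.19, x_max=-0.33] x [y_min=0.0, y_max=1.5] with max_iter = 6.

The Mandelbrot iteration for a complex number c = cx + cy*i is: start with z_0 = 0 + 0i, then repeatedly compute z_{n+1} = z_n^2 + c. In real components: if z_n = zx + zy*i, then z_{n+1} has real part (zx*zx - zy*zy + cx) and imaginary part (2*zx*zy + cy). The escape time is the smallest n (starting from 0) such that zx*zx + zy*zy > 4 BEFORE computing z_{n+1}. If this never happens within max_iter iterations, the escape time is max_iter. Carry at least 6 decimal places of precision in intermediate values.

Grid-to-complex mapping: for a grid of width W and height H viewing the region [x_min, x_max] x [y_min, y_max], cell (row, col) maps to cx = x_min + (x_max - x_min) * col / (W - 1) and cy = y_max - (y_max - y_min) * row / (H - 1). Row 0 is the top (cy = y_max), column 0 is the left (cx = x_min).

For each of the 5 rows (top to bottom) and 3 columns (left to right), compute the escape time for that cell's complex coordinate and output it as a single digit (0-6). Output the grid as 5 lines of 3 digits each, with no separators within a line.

(row=0, col=0): c = -1.1900 + 1.5000i → escape time 2
(row=0, col=1): c = -0.7600 + 1.5000i → escape time 2
(row=0, col=2): c = -0.3300 + 1.5000i → escape time 2
(row=1, col=0): c = -1.1900 + 1.1250i → escape time 3
(row=1, col=1): c = -0.7600 + 1.1250i → escape time 3
(row=1, col=2): c = -0.3300 + 1.1250i → escape time 4
(row=2, col=0): c = -1.1900 + 0.7500i → escape time 3
(row=2, col=1): c = -0.7600 + 0.7500i → escape time 4
(row=2, col=2): c = -0.3300 + 0.7500i → escape time 6
(row=3, col=0): c = -1.1900 + 0.3750i → escape time 6
(row=3, col=1): c = -0.7600 + 0.3750i → escape time 6
(row=3, col=2): c = -0.3300 + 0.3750i → escape time 6
(row=4, col=0): c = -1.1900 + 0.0000i → escape time 6
(row=4, col=1): c = -0.7600 + 0.0000i → escape time 6
(row=4, col=2): c = -0.3300 + 0.0000i → escape time 6

Answer: 222
334
346
666
666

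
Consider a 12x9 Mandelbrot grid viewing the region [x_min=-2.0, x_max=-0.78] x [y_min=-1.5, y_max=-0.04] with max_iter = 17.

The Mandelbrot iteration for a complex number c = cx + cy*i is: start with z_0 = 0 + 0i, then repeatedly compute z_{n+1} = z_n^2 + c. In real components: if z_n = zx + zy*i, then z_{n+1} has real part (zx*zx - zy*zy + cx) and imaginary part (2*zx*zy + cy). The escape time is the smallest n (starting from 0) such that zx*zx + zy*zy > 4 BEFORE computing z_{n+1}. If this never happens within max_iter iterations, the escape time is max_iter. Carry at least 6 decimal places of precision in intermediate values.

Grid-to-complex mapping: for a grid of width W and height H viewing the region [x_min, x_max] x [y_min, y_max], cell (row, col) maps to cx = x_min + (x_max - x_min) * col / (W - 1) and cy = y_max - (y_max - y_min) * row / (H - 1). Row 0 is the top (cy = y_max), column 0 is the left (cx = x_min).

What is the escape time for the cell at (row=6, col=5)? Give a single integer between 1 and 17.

z_0 = 0 + 0i, c = -1.4455 + -1.1350i
Iter 1: z = -1.4455 + -1.1350i, |z|^2 = 3.3776
Iter 2: z = -0.6443 + 2.1462i, |z|^2 = 5.0213
Escaped at iteration 2

Answer: 2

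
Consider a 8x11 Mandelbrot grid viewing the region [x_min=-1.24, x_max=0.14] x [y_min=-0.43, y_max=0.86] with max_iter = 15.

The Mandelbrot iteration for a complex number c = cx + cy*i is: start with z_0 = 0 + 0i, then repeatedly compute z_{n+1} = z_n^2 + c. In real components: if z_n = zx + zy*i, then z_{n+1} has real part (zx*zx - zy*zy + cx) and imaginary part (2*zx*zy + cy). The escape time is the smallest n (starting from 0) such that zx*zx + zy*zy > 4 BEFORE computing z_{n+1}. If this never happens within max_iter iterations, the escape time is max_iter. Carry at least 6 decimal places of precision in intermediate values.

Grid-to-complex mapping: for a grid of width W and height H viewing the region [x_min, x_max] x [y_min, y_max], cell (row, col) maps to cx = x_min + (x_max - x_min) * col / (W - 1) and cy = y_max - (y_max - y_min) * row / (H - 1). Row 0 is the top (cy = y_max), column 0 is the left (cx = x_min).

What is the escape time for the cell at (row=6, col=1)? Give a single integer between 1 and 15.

z_0 = 0 + 0i, c = -1.0429 + 0.0860i
Iter 1: z = -1.0429 + 0.0860i, |z|^2 = 1.0949
Iter 2: z = 0.0373 + -0.0934i, |z|^2 = 0.0101
Iter 3: z = -1.0502 + 0.0790i, |z|^2 = 1.1091
Iter 4: z = 0.0538 + -0.0800i, |z|^2 = 0.0093
Iter 5: z = -1.0464 + 0.0774i, |z|^2 = 1.1009
Iter 6: z = 0.0460 + -0.0760i, |z|^2 = 0.0079
Iter 7: z = -1.0465 + 0.0790i, |z|^2 = 1.1014
Iter 8: z = 0.0461 + -0.0794i, |z|^2 = 0.0084
Iter 9: z = -1.0470 + 0.0787i, |z|^2 = 1.1025
Iter 10: z = 0.0472 + -0.0788i, |z|^2 = 0.0084
Iter 11: z = -1.0468 + 0.0786i, |z|^2 = 1.1020
Iter 12: z = 0.0468 + -0.0785i, |z|^2 = 0.0084
Iter 13: z = -1.0468 + 0.0787i, |z|^2 = 1.1020
Iter 14: z = 0.0468 + -0.0787i, |z|^2 = 0.0084

Answer: 15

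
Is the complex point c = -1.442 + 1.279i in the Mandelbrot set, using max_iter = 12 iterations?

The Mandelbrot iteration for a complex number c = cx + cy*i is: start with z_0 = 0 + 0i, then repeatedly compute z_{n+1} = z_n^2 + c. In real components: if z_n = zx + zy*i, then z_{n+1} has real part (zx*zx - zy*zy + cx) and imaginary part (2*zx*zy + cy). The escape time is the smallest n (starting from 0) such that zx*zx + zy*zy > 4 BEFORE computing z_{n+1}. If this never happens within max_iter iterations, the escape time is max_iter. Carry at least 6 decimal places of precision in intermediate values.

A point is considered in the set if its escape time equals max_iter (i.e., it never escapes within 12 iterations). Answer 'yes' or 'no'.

z_0 = 0 + 0i, c = -1.4420 + 1.2790i
Iter 1: z = -1.4420 + 1.2790i, |z|^2 = 3.7152
Iter 2: z = -0.9985 + -2.4096i, |z|^2 = 6.8033
Escaped at iteration 2

Answer: no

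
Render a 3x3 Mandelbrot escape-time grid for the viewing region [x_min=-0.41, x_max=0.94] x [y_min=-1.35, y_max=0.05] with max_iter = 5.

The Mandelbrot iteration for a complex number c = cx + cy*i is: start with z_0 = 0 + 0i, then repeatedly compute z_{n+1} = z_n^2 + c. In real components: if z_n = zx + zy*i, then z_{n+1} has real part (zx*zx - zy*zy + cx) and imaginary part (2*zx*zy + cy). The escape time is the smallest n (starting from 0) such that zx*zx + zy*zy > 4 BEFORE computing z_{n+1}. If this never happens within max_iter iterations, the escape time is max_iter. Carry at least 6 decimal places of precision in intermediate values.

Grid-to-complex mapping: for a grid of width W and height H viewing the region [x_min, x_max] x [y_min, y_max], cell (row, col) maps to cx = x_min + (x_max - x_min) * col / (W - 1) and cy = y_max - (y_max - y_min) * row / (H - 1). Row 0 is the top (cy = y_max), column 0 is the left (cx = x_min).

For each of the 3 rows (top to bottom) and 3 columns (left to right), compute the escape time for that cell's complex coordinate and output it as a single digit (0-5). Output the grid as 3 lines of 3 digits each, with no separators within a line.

Answer: 553
552
222

Derivation:
(row=0, col=0): c = -0.4100 + 0.0500i → escape time 5
(row=0, col=1): c = 0.2650 + 0.0500i → escape time 5
(row=0, col=2): c = 0.9400 + 0.0500i → escape time 3
(row=1, col=0): c = -0.4100 + -0.6500i → escape time 5
(row=1, col=1): c = 0.2650 + -0.6500i → escape time 5
(row=1, col=2): c = 0.9400 + -0.6500i → escape time 2
(row=2, col=0): c = -0.4100 + -1.3500i → escape time 2
(row=2, col=1): c = 0.2650 + -1.3500i → escape time 2
(row=2, col=2): c = 0.9400 + -1.3500i → escape time 2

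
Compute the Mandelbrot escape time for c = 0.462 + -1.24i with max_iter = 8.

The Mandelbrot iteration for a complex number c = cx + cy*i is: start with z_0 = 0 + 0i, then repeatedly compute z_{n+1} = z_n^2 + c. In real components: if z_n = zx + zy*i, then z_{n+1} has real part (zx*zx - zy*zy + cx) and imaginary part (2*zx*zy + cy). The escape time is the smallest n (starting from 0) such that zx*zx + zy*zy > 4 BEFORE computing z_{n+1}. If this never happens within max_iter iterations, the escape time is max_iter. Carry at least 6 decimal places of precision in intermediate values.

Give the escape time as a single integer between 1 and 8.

z_0 = 0 + 0i, c = 0.4620 + -1.2400i
Iter 1: z = 0.4620 + -1.2400i, |z|^2 = 1.7510
Iter 2: z = -0.8622 + -2.3858i, |z|^2 = 6.4352
Escaped at iteration 2

Answer: 2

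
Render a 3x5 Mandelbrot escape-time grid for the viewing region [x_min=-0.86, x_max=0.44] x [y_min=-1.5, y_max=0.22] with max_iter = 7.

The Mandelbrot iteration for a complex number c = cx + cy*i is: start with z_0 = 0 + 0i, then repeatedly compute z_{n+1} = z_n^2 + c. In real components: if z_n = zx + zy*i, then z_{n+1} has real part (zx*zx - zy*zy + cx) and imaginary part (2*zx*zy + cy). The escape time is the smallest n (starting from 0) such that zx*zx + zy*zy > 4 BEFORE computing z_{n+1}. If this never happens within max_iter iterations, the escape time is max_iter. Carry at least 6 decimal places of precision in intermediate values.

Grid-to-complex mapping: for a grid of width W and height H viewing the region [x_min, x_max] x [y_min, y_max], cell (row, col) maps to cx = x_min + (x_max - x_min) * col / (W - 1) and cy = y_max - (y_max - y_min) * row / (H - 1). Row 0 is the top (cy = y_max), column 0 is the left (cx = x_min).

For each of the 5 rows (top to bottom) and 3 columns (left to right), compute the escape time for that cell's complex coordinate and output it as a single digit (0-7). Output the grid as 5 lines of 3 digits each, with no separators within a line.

(row=0, col=0): c = -0.8600 + 0.2200i → escape time 7
(row=0, col=1): c = -0.2100 + 0.2200i → escape time 7
(row=0, col=2): c = 0.4400 + 0.2200i → escape time 7
(row=1, col=0): c = -0.8600 + -0.2100i → escape time 7
(row=1, col=1): c = -0.2100 + -0.2100i → escape time 7
(row=1, col=2): c = 0.4400 + -0.2100i → escape time 7
(row=2, col=0): c = -0.8600 + -0.6400i → escape time 5
(row=2, col=1): c = -0.2100 + -0.6400i → escape time 7
(row=2, col=2): c = 0.4400 + -0.6400i → escape time 5
(row=3, col=0): c = -0.8600 + -1.0700i → escape time 3
(row=3, col=1): c = -0.2100 + -1.0700i → escape time 7
(row=3, col=2): c = 0.4400 + -1.0700i → escape time 2
(row=4, col=0): c = -0.8600 + -1.5000i → escape time 2
(row=4, col=1): c = -0.2100 + -1.5000i → escape time 2
(row=4, col=2): c = 0.4400 + -1.5000i → escape time 2

Answer: 777
777
575
372
222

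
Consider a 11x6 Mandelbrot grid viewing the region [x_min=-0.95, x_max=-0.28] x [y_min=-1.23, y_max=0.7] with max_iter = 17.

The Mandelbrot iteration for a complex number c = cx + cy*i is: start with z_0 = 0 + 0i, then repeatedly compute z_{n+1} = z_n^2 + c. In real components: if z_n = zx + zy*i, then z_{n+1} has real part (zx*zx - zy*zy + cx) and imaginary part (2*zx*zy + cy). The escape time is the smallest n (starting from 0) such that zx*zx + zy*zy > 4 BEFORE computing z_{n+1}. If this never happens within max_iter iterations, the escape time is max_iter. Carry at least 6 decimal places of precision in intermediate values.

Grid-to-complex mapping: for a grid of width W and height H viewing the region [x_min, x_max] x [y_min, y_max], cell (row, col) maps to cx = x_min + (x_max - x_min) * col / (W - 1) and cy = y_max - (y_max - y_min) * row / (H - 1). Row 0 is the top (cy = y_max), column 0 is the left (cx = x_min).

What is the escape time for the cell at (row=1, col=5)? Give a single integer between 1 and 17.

Answer: 17

Derivation:
z_0 = 0 + 0i, c = -0.6150 + 0.3140i
Iter 1: z = -0.6150 + 0.3140i, |z|^2 = 0.4768
Iter 2: z = -0.3354 + -0.0722i, |z|^2 = 0.1177
Iter 3: z = -0.5077 + 0.3624i, |z|^2 = 0.3892
Iter 4: z = -0.4886 + -0.0541i, |z|^2 = 0.2416
Iter 5: z = -0.3792 + 0.3668i, |z|^2 = 0.2784
Iter 6: z = -0.6057 + 0.0358i, |z|^2 = 0.3682
Iter 7: z = -0.2494 + 0.2706i, |z|^2 = 0.1354
Iter 8: z = -0.6261 + 0.1790i, |z|^2 = 0.4240
Iter 9: z = -0.2551 + 0.0898i, |z|^2 = 0.0731
Iter 10: z = -0.5580 + 0.2682i, |z|^2 = 0.3833
Iter 11: z = -0.3755 + 0.0147i, |z|^2 = 0.1413
Iter 12: z = -0.4742 + 0.3029i, |z|^2 = 0.3166
Iter 13: z = -0.4819 + 0.0267i, |z|^2 = 0.2330
Iter 14: z = -0.3835 + 0.2883i, |z|^2 = 0.2301
Iter 15: z = -0.5511 + 0.0929i, |z|^2 = 0.3123
Iter 16: z = -0.3200 + 0.2116i, |z|^2 = 0.1472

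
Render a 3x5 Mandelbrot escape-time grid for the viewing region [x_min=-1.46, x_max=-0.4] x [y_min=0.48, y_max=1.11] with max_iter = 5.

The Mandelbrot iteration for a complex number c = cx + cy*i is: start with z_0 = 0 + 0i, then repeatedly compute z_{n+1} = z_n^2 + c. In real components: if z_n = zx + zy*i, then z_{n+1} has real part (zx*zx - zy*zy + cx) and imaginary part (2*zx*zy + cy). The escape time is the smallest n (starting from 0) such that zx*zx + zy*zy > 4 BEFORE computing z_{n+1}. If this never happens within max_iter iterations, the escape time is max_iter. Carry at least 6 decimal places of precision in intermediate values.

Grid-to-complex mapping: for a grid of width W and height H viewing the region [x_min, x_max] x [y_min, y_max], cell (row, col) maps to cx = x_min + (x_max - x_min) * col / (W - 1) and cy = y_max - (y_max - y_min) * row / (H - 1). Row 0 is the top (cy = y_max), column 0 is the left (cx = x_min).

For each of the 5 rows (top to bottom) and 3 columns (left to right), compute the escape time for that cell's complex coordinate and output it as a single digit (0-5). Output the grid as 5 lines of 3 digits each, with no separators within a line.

Answer: 234
335
345
345
355

Derivation:
(row=0, col=0): c = -1.4600 + 1.1100i → escape time 2
(row=0, col=1): c = -0.9300 + 1.1100i → escape time 3
(row=0, col=2): c = -0.4000 + 1.1100i → escape time 4
(row=1, col=0): c = -1.4600 + 0.9525i → escape time 3
(row=1, col=1): c = -0.9300 + 0.9525i → escape time 3
(row=1, col=2): c = -0.4000 + 0.9525i → escape time 5
(row=2, col=0): c = -1.4600 + 0.7950i → escape time 3
(row=2, col=1): c = -0.9300 + 0.7950i → escape time 4
(row=2, col=2): c = -0.4000 + 0.7950i → escape time 5
(row=3, col=0): c = -1.4600 + 0.6375i → escape time 3
(row=3, col=1): c = -0.9300 + 0.6375i → escape time 4
(row=3, col=2): c = -0.4000 + 0.6375i → escape time 5
(row=4, col=0): c = -1.4600 + 0.4800i → escape time 3
(row=4, col=1): c = -0.9300 + 0.4800i → escape time 5
(row=4, col=2): c = -0.4000 + 0.4800i → escape time 5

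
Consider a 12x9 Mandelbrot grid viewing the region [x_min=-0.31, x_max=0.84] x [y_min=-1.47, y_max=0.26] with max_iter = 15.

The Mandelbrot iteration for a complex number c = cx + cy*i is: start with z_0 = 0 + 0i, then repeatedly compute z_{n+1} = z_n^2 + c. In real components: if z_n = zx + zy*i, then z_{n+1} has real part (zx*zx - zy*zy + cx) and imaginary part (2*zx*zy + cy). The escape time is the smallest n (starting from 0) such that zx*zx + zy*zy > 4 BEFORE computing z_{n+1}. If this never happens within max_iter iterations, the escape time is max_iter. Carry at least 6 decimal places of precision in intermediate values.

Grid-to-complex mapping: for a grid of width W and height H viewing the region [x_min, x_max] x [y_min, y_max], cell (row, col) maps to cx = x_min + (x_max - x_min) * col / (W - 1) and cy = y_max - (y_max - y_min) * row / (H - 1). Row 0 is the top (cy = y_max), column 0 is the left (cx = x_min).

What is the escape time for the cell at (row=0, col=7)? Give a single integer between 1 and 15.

Answer: 10

Derivation:
z_0 = 0 + 0i, c = 0.4218 + 0.2600i
Iter 1: z = 0.4218 + 0.2600i, |z|^2 = 0.2455
Iter 2: z = 0.5321 + 0.4793i, |z|^2 = 0.5130
Iter 3: z = 0.4752 + 0.7702i, |z|^2 = 0.8190
Iter 4: z = 0.0545 + 0.9920i, |z|^2 = 0.9871
Iter 5: z = -0.5593 + 0.3681i, |z|^2 = 0.4483
Iter 6: z = 0.5991 + -0.1518i, |z|^2 = 0.3820
Iter 7: z = 0.7577 + 0.0781i, |z|^2 = 0.5802
Iter 8: z = 0.9898 + 0.3784i, |z|^2 = 1.1229
Iter 9: z = 1.2584 + 1.0091i, |z|^2 = 2.6018
Iter 10: z = 0.9872 + 2.7996i, |z|^2 = 8.8124
Escaped at iteration 10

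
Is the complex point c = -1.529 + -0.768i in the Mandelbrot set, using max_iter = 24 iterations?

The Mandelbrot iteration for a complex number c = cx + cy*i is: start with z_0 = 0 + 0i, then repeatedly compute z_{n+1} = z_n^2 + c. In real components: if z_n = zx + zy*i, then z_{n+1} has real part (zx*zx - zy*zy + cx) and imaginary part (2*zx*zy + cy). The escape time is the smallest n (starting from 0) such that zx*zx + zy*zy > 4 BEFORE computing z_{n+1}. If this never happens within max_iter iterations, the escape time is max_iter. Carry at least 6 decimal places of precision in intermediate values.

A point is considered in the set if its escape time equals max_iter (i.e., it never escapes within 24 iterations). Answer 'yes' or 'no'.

Answer: no

Derivation:
z_0 = 0 + 0i, c = -1.5290 + -0.7680i
Iter 1: z = -1.5290 + -0.7680i, |z|^2 = 2.9277
Iter 2: z = 0.2190 + 1.5805i, |z|^2 = 2.5461
Iter 3: z = -3.9792 + -0.0757i, |z|^2 = 15.8394
Escaped at iteration 3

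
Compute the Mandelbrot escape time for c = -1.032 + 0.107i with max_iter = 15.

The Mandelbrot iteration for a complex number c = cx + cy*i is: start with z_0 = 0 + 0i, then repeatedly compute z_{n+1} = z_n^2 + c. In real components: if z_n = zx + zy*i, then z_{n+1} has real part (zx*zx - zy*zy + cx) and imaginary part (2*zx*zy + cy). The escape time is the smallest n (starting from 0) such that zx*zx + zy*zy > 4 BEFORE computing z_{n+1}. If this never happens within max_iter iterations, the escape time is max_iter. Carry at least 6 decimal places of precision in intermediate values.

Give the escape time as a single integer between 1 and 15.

z_0 = 0 + 0i, c = -1.0320 + 0.1070i
Iter 1: z = -1.0320 + 0.1070i, |z|^2 = 1.0765
Iter 2: z = 0.0216 + -0.1138i, |z|^2 = 0.0134
Iter 3: z = -1.0445 + 0.1021i, |z|^2 = 1.1014
Iter 4: z = 0.0485 + -0.1063i, |z|^2 = 0.0136
Iter 5: z = -1.0409 + 0.0967i, |z|^2 = 1.0929
Iter 6: z = 0.0422 + -0.0943i, |z|^2 = 0.0107
Iter 7: z = -1.0391 + 0.0990i, |z|^2 = 1.0896
Iter 8: z = 0.0379 + -0.0988i, |z|^2 = 0.0112
Iter 9: z = -1.0403 + 0.0995i, |z|^2 = 1.0922
Iter 10: z = 0.0404 + -0.1000i, |z|^2 = 0.0116
Iter 11: z = -1.0404 + 0.0989i, |z|^2 = 1.0922
Iter 12: z = 0.0406 + -0.0988i, |z|^2 = 0.0114
Iter 13: z = -1.0401 + 0.0990i, |z|^2 = 1.0916
Iter 14: z = 0.0401 + -0.0989i, |z|^2 = 0.0114

Answer: 15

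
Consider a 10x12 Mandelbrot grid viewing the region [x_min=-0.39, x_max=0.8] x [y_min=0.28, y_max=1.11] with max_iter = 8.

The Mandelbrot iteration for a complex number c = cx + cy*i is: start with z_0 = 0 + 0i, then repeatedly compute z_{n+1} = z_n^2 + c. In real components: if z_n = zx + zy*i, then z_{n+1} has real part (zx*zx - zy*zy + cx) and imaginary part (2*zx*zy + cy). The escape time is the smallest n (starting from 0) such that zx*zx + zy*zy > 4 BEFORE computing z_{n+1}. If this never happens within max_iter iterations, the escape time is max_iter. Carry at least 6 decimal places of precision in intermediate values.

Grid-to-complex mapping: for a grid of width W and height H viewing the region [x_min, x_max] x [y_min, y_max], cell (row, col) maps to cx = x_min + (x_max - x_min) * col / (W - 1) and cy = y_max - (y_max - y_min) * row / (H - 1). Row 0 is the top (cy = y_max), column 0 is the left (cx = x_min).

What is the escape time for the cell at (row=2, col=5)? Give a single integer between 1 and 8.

z_0 = 0 + 0i, c = 0.2711 + 0.9591i
Iter 1: z = 0.2711 + 0.9591i, |z|^2 = 0.9934
Iter 2: z = -0.5752 + 1.4791i, |z|^2 = 2.5187
Iter 3: z = -1.5858 + -0.7426i, |z|^2 = 3.0663
Iter 4: z = 2.2344 + 3.3144i, |z|^2 = 15.9781
Escaped at iteration 4

Answer: 4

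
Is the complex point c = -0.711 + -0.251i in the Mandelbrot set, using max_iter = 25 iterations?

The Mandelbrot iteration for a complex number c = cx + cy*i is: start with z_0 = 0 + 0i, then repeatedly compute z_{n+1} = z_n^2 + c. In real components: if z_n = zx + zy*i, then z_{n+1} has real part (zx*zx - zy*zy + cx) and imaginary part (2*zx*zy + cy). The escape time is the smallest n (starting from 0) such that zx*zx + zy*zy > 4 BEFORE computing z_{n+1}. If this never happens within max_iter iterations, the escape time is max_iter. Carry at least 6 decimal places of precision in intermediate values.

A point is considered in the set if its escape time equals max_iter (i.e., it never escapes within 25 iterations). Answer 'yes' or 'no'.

Answer: yes

Derivation:
z_0 = 0 + 0i, c = -0.7110 + -0.2510i
Iter 1: z = -0.7110 + -0.2510i, |z|^2 = 0.5685
Iter 2: z = -0.2685 + 0.1059i, |z|^2 = 0.0833
Iter 3: z = -0.6501 + -0.3079i, |z|^2 = 0.5175
Iter 4: z = -0.3831 + 0.1493i, |z|^2 = 0.1691
Iter 5: z = -0.5865 + -0.3654i, |z|^2 = 0.4775
Iter 6: z = -0.5005 + 0.1776i, |z|^2 = 0.2821
Iter 7: z = -0.4920 + -0.4288i, |z|^2 = 0.4260
Iter 8: z = -0.6528 + 0.1710i, |z|^2 = 0.4554
Iter 9: z = -0.3141 + -0.4743i, |z|^2 = 0.3236
Iter 10: z = -0.8373 + 0.0469i, |z|^2 = 0.7032
Iter 11: z = -0.0122 + -0.3296i, |z|^2 = 0.1088
Iter 12: z = -0.8195 + -0.2430i, |z|^2 = 0.7306
Iter 13: z = -0.0985 + 0.1472i, |z|^2 = 0.0314
Iter 14: z = -0.7230 + -0.2800i, |z|^2 = 0.6011
Iter 15: z = -0.2667 + 0.1539i, |z|^2 = 0.0948
Iter 16: z = -0.6635 + -0.3331i, |z|^2 = 0.5512
Iter 17: z = -0.3816 + 0.1910i, |z|^2 = 0.1821
Iter 18: z = -0.6018 + -0.3968i, |z|^2 = 0.5196
Iter 19: z = -0.5062 + 0.2266i, |z|^2 = 0.3076
Iter 20: z = -0.5061 + -0.4804i, |z|^2 = 0.4869
Iter 21: z = -0.6857 + 0.2353i, |z|^2 = 0.5255
Iter 22: z = -0.2961 + -0.5736i, |z|^2 = 0.4168
Iter 23: z = -0.9524 + 0.0888i, |z|^2 = 0.9149
Iter 24: z = 0.1881 + -0.4201i, |z|^2 = 0.2118
Did not escape in 25 iterations → in set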